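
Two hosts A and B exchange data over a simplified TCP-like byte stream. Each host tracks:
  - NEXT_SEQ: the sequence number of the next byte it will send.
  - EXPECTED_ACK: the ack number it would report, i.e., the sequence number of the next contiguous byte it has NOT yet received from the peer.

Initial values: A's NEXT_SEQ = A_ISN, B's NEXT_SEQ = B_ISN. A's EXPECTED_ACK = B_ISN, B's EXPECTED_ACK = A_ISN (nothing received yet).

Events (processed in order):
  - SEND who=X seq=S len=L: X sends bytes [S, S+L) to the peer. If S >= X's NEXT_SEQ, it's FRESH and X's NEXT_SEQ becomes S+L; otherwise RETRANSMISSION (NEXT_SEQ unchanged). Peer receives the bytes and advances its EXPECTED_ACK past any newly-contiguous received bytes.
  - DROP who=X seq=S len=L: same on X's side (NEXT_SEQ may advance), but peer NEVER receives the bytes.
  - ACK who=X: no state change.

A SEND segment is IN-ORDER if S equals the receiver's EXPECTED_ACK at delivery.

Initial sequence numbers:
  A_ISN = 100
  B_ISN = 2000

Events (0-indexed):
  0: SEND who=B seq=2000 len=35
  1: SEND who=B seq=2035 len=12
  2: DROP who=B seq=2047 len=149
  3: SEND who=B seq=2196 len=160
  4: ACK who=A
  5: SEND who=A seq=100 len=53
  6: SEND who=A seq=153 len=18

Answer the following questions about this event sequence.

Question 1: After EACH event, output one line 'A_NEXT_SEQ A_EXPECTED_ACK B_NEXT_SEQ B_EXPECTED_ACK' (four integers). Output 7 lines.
100 2035 2035 100
100 2047 2047 100
100 2047 2196 100
100 2047 2356 100
100 2047 2356 100
153 2047 2356 153
171 2047 2356 171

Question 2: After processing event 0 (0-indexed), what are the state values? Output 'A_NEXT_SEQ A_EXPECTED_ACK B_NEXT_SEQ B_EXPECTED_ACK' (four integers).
After event 0: A_seq=100 A_ack=2035 B_seq=2035 B_ack=100

100 2035 2035 100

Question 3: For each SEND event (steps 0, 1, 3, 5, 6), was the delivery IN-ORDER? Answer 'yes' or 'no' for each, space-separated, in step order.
Answer: yes yes no yes yes

Derivation:
Step 0: SEND seq=2000 -> in-order
Step 1: SEND seq=2035 -> in-order
Step 3: SEND seq=2196 -> out-of-order
Step 5: SEND seq=100 -> in-order
Step 6: SEND seq=153 -> in-order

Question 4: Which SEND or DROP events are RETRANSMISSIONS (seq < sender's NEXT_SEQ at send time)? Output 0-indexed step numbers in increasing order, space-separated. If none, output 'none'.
Answer: none

Derivation:
Step 0: SEND seq=2000 -> fresh
Step 1: SEND seq=2035 -> fresh
Step 2: DROP seq=2047 -> fresh
Step 3: SEND seq=2196 -> fresh
Step 5: SEND seq=100 -> fresh
Step 6: SEND seq=153 -> fresh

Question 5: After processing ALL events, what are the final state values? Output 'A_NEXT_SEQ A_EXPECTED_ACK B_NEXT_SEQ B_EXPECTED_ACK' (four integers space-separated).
After event 0: A_seq=100 A_ack=2035 B_seq=2035 B_ack=100
After event 1: A_seq=100 A_ack=2047 B_seq=2047 B_ack=100
After event 2: A_seq=100 A_ack=2047 B_seq=2196 B_ack=100
After event 3: A_seq=100 A_ack=2047 B_seq=2356 B_ack=100
After event 4: A_seq=100 A_ack=2047 B_seq=2356 B_ack=100
After event 5: A_seq=153 A_ack=2047 B_seq=2356 B_ack=153
After event 6: A_seq=171 A_ack=2047 B_seq=2356 B_ack=171

Answer: 171 2047 2356 171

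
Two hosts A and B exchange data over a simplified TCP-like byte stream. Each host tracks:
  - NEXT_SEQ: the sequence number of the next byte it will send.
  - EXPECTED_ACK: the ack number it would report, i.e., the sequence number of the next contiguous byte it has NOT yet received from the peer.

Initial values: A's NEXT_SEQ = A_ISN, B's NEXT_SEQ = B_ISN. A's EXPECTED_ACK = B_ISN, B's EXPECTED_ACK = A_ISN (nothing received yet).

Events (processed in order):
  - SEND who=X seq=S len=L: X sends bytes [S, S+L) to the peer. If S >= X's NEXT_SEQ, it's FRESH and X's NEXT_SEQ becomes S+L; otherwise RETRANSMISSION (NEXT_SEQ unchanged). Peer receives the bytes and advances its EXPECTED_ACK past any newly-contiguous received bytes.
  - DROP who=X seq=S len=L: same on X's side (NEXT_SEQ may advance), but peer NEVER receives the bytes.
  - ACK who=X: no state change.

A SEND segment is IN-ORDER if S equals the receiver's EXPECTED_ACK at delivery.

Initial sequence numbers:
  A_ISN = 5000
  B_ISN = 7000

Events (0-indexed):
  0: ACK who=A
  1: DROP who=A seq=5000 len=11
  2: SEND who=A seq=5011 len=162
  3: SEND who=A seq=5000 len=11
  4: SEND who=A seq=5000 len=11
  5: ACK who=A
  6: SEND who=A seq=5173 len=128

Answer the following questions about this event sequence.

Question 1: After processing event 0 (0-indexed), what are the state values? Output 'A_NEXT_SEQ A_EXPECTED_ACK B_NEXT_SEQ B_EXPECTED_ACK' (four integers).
After event 0: A_seq=5000 A_ack=7000 B_seq=7000 B_ack=5000

5000 7000 7000 5000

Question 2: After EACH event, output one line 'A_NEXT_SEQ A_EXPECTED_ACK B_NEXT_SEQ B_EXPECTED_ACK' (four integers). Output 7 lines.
5000 7000 7000 5000
5011 7000 7000 5000
5173 7000 7000 5000
5173 7000 7000 5173
5173 7000 7000 5173
5173 7000 7000 5173
5301 7000 7000 5301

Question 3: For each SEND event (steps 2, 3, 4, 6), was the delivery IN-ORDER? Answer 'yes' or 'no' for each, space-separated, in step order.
Answer: no yes no yes

Derivation:
Step 2: SEND seq=5011 -> out-of-order
Step 3: SEND seq=5000 -> in-order
Step 4: SEND seq=5000 -> out-of-order
Step 6: SEND seq=5173 -> in-order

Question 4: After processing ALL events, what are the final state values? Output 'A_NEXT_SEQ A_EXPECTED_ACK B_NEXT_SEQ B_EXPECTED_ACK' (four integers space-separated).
After event 0: A_seq=5000 A_ack=7000 B_seq=7000 B_ack=5000
After event 1: A_seq=5011 A_ack=7000 B_seq=7000 B_ack=5000
After event 2: A_seq=5173 A_ack=7000 B_seq=7000 B_ack=5000
After event 3: A_seq=5173 A_ack=7000 B_seq=7000 B_ack=5173
After event 4: A_seq=5173 A_ack=7000 B_seq=7000 B_ack=5173
After event 5: A_seq=5173 A_ack=7000 B_seq=7000 B_ack=5173
After event 6: A_seq=5301 A_ack=7000 B_seq=7000 B_ack=5301

Answer: 5301 7000 7000 5301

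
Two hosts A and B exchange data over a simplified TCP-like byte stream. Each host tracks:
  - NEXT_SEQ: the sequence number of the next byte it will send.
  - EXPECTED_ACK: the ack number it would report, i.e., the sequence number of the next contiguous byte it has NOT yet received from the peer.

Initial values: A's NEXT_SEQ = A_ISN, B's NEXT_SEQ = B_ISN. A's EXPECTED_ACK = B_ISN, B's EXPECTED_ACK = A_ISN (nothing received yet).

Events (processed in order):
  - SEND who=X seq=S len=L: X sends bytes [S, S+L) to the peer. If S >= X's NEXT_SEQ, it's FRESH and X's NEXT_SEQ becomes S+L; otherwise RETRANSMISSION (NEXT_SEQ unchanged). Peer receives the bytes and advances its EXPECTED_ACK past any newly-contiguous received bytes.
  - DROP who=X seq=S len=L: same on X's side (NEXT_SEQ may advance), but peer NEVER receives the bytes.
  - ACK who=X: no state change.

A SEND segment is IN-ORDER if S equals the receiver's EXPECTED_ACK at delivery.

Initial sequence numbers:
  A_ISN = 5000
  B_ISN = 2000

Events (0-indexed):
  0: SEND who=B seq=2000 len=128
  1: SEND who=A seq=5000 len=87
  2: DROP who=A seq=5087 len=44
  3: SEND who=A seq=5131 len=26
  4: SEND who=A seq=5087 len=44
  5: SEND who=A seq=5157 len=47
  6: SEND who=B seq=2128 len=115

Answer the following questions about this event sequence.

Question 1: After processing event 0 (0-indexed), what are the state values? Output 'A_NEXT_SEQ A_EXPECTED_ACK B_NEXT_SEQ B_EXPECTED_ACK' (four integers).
After event 0: A_seq=5000 A_ack=2128 B_seq=2128 B_ack=5000

5000 2128 2128 5000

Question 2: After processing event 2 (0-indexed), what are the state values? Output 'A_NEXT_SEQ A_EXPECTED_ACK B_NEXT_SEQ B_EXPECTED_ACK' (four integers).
After event 0: A_seq=5000 A_ack=2128 B_seq=2128 B_ack=5000
After event 1: A_seq=5087 A_ack=2128 B_seq=2128 B_ack=5087
After event 2: A_seq=5131 A_ack=2128 B_seq=2128 B_ack=5087

5131 2128 2128 5087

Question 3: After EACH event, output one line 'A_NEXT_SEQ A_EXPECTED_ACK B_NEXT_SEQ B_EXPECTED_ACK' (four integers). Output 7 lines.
5000 2128 2128 5000
5087 2128 2128 5087
5131 2128 2128 5087
5157 2128 2128 5087
5157 2128 2128 5157
5204 2128 2128 5204
5204 2243 2243 5204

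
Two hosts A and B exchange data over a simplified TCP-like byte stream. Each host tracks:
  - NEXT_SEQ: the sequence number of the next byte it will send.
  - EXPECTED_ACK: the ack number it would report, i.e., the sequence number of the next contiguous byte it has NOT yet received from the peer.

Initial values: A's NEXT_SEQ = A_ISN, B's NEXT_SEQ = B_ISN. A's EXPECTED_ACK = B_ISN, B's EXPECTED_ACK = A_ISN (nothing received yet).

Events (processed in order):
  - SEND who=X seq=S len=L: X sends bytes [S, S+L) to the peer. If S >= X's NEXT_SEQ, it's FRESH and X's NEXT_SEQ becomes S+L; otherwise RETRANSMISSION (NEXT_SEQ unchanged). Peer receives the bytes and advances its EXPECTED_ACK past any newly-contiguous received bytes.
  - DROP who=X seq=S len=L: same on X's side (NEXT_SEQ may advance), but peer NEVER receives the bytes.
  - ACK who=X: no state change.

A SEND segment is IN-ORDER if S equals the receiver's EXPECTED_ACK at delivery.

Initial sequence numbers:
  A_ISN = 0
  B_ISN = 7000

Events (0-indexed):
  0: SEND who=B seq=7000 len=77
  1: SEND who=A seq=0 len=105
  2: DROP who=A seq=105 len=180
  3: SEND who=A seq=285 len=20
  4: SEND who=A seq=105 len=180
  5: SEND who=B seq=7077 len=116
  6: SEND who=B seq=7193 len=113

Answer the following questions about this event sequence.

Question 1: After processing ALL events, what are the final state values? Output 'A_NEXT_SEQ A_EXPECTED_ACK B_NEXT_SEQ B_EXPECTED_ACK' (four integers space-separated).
Answer: 305 7306 7306 305

Derivation:
After event 0: A_seq=0 A_ack=7077 B_seq=7077 B_ack=0
After event 1: A_seq=105 A_ack=7077 B_seq=7077 B_ack=105
After event 2: A_seq=285 A_ack=7077 B_seq=7077 B_ack=105
After event 3: A_seq=305 A_ack=7077 B_seq=7077 B_ack=105
After event 4: A_seq=305 A_ack=7077 B_seq=7077 B_ack=305
After event 5: A_seq=305 A_ack=7193 B_seq=7193 B_ack=305
After event 6: A_seq=305 A_ack=7306 B_seq=7306 B_ack=305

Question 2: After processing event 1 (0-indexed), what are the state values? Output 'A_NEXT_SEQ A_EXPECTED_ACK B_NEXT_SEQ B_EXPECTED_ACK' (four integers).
After event 0: A_seq=0 A_ack=7077 B_seq=7077 B_ack=0
After event 1: A_seq=105 A_ack=7077 B_seq=7077 B_ack=105

105 7077 7077 105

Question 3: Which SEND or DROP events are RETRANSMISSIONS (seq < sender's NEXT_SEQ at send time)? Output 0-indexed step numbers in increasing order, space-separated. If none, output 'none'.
Answer: 4

Derivation:
Step 0: SEND seq=7000 -> fresh
Step 1: SEND seq=0 -> fresh
Step 2: DROP seq=105 -> fresh
Step 3: SEND seq=285 -> fresh
Step 4: SEND seq=105 -> retransmit
Step 5: SEND seq=7077 -> fresh
Step 6: SEND seq=7193 -> fresh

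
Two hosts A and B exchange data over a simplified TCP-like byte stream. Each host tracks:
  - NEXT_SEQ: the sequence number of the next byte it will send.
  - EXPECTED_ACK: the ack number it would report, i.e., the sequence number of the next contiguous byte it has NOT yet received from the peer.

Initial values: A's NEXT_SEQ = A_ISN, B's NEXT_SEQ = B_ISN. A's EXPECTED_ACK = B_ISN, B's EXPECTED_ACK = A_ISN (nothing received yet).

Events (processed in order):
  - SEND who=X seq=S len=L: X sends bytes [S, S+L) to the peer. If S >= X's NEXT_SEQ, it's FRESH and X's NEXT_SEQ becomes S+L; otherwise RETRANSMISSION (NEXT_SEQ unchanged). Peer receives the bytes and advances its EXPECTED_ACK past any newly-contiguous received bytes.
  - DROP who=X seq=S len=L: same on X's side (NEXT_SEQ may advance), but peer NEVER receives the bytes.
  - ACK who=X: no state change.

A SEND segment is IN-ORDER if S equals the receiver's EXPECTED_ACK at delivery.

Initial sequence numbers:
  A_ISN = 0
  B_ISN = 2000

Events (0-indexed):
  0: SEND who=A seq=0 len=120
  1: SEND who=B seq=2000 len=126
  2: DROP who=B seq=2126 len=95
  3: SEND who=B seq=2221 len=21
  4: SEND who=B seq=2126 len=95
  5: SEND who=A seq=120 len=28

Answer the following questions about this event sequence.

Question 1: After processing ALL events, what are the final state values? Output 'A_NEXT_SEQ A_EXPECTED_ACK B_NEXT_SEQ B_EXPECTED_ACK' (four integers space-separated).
Answer: 148 2242 2242 148

Derivation:
After event 0: A_seq=120 A_ack=2000 B_seq=2000 B_ack=120
After event 1: A_seq=120 A_ack=2126 B_seq=2126 B_ack=120
After event 2: A_seq=120 A_ack=2126 B_seq=2221 B_ack=120
After event 3: A_seq=120 A_ack=2126 B_seq=2242 B_ack=120
After event 4: A_seq=120 A_ack=2242 B_seq=2242 B_ack=120
After event 5: A_seq=148 A_ack=2242 B_seq=2242 B_ack=148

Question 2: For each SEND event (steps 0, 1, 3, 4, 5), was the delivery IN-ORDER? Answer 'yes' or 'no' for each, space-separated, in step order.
Step 0: SEND seq=0 -> in-order
Step 1: SEND seq=2000 -> in-order
Step 3: SEND seq=2221 -> out-of-order
Step 4: SEND seq=2126 -> in-order
Step 5: SEND seq=120 -> in-order

Answer: yes yes no yes yes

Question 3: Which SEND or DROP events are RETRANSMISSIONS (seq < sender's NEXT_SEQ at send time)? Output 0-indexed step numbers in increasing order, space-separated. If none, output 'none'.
Answer: 4

Derivation:
Step 0: SEND seq=0 -> fresh
Step 1: SEND seq=2000 -> fresh
Step 2: DROP seq=2126 -> fresh
Step 3: SEND seq=2221 -> fresh
Step 4: SEND seq=2126 -> retransmit
Step 5: SEND seq=120 -> fresh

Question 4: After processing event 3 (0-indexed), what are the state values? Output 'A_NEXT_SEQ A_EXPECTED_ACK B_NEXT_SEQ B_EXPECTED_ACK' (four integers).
After event 0: A_seq=120 A_ack=2000 B_seq=2000 B_ack=120
After event 1: A_seq=120 A_ack=2126 B_seq=2126 B_ack=120
After event 2: A_seq=120 A_ack=2126 B_seq=2221 B_ack=120
After event 3: A_seq=120 A_ack=2126 B_seq=2242 B_ack=120

120 2126 2242 120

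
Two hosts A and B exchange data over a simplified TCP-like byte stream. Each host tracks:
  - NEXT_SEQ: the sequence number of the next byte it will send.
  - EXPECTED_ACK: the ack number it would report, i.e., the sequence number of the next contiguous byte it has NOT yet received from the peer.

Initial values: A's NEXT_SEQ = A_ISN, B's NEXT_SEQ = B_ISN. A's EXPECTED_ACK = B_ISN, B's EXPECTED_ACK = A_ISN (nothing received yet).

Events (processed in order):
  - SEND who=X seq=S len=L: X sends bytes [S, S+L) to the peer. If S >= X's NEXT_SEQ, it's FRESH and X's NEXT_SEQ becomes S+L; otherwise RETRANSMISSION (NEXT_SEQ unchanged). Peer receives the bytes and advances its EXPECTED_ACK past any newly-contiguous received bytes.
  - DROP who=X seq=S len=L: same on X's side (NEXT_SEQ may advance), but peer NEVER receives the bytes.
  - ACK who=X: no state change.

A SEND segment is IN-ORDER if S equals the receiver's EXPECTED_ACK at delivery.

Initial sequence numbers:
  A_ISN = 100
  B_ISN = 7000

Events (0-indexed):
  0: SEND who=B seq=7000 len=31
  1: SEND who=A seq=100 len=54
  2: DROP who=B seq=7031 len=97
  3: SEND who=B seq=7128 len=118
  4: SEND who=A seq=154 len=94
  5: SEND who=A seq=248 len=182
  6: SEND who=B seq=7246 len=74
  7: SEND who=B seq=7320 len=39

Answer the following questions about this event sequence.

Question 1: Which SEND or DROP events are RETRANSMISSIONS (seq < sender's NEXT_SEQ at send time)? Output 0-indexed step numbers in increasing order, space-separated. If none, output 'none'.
Answer: none

Derivation:
Step 0: SEND seq=7000 -> fresh
Step 1: SEND seq=100 -> fresh
Step 2: DROP seq=7031 -> fresh
Step 3: SEND seq=7128 -> fresh
Step 4: SEND seq=154 -> fresh
Step 5: SEND seq=248 -> fresh
Step 6: SEND seq=7246 -> fresh
Step 7: SEND seq=7320 -> fresh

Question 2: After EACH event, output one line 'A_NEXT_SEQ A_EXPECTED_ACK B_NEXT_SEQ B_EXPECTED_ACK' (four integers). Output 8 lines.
100 7031 7031 100
154 7031 7031 154
154 7031 7128 154
154 7031 7246 154
248 7031 7246 248
430 7031 7246 430
430 7031 7320 430
430 7031 7359 430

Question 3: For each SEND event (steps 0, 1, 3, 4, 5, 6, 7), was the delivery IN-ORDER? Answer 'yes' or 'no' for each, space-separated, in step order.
Answer: yes yes no yes yes no no

Derivation:
Step 0: SEND seq=7000 -> in-order
Step 1: SEND seq=100 -> in-order
Step 3: SEND seq=7128 -> out-of-order
Step 4: SEND seq=154 -> in-order
Step 5: SEND seq=248 -> in-order
Step 6: SEND seq=7246 -> out-of-order
Step 7: SEND seq=7320 -> out-of-order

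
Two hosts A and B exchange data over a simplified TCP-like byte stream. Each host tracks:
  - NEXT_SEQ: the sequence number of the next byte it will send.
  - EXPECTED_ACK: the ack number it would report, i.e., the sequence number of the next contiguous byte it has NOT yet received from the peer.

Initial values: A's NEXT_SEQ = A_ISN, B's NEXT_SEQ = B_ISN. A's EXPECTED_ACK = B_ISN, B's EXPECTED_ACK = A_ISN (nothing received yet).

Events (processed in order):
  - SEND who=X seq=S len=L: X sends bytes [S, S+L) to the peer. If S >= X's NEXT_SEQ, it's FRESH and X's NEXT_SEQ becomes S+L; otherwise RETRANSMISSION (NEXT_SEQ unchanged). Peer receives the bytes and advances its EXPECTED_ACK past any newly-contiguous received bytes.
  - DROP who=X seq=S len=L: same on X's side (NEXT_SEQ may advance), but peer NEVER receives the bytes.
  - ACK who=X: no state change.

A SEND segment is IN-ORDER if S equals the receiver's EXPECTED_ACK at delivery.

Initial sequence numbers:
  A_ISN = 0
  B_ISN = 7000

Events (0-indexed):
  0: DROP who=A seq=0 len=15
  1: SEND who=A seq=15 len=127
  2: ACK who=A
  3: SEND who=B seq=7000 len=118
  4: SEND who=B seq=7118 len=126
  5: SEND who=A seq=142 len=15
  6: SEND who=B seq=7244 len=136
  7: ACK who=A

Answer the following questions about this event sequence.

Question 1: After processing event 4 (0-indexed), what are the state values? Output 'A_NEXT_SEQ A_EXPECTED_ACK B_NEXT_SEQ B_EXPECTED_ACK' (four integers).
After event 0: A_seq=15 A_ack=7000 B_seq=7000 B_ack=0
After event 1: A_seq=142 A_ack=7000 B_seq=7000 B_ack=0
After event 2: A_seq=142 A_ack=7000 B_seq=7000 B_ack=0
After event 3: A_seq=142 A_ack=7118 B_seq=7118 B_ack=0
After event 4: A_seq=142 A_ack=7244 B_seq=7244 B_ack=0

142 7244 7244 0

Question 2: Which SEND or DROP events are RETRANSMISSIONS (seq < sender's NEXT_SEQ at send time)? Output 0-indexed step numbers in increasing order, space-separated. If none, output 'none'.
Step 0: DROP seq=0 -> fresh
Step 1: SEND seq=15 -> fresh
Step 3: SEND seq=7000 -> fresh
Step 4: SEND seq=7118 -> fresh
Step 5: SEND seq=142 -> fresh
Step 6: SEND seq=7244 -> fresh

Answer: none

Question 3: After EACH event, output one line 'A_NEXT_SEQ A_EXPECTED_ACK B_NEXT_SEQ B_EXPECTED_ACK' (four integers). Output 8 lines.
15 7000 7000 0
142 7000 7000 0
142 7000 7000 0
142 7118 7118 0
142 7244 7244 0
157 7244 7244 0
157 7380 7380 0
157 7380 7380 0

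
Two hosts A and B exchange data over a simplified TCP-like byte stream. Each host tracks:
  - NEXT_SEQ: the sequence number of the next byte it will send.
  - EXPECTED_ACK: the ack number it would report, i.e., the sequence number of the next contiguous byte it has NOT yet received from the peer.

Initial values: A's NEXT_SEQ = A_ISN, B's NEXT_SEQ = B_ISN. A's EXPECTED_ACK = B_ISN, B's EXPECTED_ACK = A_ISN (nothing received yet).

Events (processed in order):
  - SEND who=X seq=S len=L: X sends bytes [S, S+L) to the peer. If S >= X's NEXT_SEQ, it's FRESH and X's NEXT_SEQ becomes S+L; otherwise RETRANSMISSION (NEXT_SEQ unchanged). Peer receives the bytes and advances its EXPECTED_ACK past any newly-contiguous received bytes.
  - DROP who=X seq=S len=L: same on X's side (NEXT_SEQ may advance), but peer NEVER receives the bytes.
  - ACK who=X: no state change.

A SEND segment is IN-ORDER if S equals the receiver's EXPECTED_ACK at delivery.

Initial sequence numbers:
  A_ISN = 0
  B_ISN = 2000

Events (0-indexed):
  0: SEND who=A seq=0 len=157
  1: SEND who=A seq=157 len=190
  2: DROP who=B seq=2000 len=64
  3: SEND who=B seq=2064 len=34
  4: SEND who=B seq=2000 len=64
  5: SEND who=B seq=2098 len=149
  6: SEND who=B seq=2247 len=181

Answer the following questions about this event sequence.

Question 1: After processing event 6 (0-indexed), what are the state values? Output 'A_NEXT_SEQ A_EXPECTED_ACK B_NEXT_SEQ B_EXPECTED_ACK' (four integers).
After event 0: A_seq=157 A_ack=2000 B_seq=2000 B_ack=157
After event 1: A_seq=347 A_ack=2000 B_seq=2000 B_ack=347
After event 2: A_seq=347 A_ack=2000 B_seq=2064 B_ack=347
After event 3: A_seq=347 A_ack=2000 B_seq=2098 B_ack=347
After event 4: A_seq=347 A_ack=2098 B_seq=2098 B_ack=347
After event 5: A_seq=347 A_ack=2247 B_seq=2247 B_ack=347
After event 6: A_seq=347 A_ack=2428 B_seq=2428 B_ack=347

347 2428 2428 347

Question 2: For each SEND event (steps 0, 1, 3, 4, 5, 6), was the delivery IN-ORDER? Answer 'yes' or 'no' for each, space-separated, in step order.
Step 0: SEND seq=0 -> in-order
Step 1: SEND seq=157 -> in-order
Step 3: SEND seq=2064 -> out-of-order
Step 4: SEND seq=2000 -> in-order
Step 5: SEND seq=2098 -> in-order
Step 6: SEND seq=2247 -> in-order

Answer: yes yes no yes yes yes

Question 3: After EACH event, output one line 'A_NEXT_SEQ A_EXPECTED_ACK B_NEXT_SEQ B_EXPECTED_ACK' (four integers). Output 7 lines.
157 2000 2000 157
347 2000 2000 347
347 2000 2064 347
347 2000 2098 347
347 2098 2098 347
347 2247 2247 347
347 2428 2428 347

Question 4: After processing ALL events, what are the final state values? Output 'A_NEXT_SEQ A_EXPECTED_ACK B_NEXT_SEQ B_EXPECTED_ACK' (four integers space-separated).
Answer: 347 2428 2428 347

Derivation:
After event 0: A_seq=157 A_ack=2000 B_seq=2000 B_ack=157
After event 1: A_seq=347 A_ack=2000 B_seq=2000 B_ack=347
After event 2: A_seq=347 A_ack=2000 B_seq=2064 B_ack=347
After event 3: A_seq=347 A_ack=2000 B_seq=2098 B_ack=347
After event 4: A_seq=347 A_ack=2098 B_seq=2098 B_ack=347
After event 5: A_seq=347 A_ack=2247 B_seq=2247 B_ack=347
After event 6: A_seq=347 A_ack=2428 B_seq=2428 B_ack=347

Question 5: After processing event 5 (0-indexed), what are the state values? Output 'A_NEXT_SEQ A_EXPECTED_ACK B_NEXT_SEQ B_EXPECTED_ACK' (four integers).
After event 0: A_seq=157 A_ack=2000 B_seq=2000 B_ack=157
After event 1: A_seq=347 A_ack=2000 B_seq=2000 B_ack=347
After event 2: A_seq=347 A_ack=2000 B_seq=2064 B_ack=347
After event 3: A_seq=347 A_ack=2000 B_seq=2098 B_ack=347
After event 4: A_seq=347 A_ack=2098 B_seq=2098 B_ack=347
After event 5: A_seq=347 A_ack=2247 B_seq=2247 B_ack=347

347 2247 2247 347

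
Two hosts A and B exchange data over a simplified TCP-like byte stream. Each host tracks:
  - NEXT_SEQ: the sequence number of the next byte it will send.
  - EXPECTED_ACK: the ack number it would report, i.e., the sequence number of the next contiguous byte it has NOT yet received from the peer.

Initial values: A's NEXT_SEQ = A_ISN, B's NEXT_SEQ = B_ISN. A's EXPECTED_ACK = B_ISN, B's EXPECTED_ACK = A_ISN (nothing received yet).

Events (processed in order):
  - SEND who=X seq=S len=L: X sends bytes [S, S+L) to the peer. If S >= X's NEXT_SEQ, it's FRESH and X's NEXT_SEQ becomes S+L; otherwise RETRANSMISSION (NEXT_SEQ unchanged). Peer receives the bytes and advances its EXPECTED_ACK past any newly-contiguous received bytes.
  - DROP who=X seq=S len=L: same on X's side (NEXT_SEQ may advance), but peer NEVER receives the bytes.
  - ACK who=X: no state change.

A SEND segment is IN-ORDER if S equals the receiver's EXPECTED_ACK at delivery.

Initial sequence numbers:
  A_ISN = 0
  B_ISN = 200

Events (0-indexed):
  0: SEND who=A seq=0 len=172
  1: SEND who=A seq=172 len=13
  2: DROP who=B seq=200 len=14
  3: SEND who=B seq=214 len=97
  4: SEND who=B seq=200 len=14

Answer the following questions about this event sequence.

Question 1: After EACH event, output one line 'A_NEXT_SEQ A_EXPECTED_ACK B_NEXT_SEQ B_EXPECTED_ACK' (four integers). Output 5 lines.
172 200 200 172
185 200 200 185
185 200 214 185
185 200 311 185
185 311 311 185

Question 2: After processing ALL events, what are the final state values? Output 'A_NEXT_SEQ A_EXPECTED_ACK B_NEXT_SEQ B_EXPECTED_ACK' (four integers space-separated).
Answer: 185 311 311 185

Derivation:
After event 0: A_seq=172 A_ack=200 B_seq=200 B_ack=172
After event 1: A_seq=185 A_ack=200 B_seq=200 B_ack=185
After event 2: A_seq=185 A_ack=200 B_seq=214 B_ack=185
After event 3: A_seq=185 A_ack=200 B_seq=311 B_ack=185
After event 4: A_seq=185 A_ack=311 B_seq=311 B_ack=185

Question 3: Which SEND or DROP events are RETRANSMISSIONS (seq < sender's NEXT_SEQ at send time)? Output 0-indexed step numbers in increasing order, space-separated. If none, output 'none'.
Answer: 4

Derivation:
Step 0: SEND seq=0 -> fresh
Step 1: SEND seq=172 -> fresh
Step 2: DROP seq=200 -> fresh
Step 3: SEND seq=214 -> fresh
Step 4: SEND seq=200 -> retransmit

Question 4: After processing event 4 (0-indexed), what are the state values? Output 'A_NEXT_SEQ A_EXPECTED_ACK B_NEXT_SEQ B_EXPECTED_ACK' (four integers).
After event 0: A_seq=172 A_ack=200 B_seq=200 B_ack=172
After event 1: A_seq=185 A_ack=200 B_seq=200 B_ack=185
After event 2: A_seq=185 A_ack=200 B_seq=214 B_ack=185
After event 3: A_seq=185 A_ack=200 B_seq=311 B_ack=185
After event 4: A_seq=185 A_ack=311 B_seq=311 B_ack=185

185 311 311 185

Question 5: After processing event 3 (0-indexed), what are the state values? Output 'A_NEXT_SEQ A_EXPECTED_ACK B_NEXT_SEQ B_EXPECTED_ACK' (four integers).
After event 0: A_seq=172 A_ack=200 B_seq=200 B_ack=172
After event 1: A_seq=185 A_ack=200 B_seq=200 B_ack=185
After event 2: A_seq=185 A_ack=200 B_seq=214 B_ack=185
After event 3: A_seq=185 A_ack=200 B_seq=311 B_ack=185

185 200 311 185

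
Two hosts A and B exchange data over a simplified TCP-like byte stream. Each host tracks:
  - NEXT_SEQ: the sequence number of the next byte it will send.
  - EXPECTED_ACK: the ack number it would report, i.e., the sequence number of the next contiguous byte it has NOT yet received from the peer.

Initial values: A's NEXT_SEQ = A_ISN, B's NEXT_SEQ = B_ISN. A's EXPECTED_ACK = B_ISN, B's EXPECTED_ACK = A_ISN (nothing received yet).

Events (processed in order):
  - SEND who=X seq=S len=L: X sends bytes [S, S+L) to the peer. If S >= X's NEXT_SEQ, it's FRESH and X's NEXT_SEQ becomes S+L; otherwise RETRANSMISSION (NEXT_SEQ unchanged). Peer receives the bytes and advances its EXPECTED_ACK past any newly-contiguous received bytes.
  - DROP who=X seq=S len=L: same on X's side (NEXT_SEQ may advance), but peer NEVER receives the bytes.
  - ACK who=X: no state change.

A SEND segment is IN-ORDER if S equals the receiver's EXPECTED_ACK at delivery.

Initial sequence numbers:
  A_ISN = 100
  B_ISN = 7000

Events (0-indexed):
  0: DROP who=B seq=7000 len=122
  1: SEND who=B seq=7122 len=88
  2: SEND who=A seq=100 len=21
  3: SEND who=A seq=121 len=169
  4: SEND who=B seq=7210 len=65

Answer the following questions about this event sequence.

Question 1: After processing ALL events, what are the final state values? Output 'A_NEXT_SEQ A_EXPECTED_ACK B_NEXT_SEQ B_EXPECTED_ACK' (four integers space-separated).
Answer: 290 7000 7275 290

Derivation:
After event 0: A_seq=100 A_ack=7000 B_seq=7122 B_ack=100
After event 1: A_seq=100 A_ack=7000 B_seq=7210 B_ack=100
After event 2: A_seq=121 A_ack=7000 B_seq=7210 B_ack=121
After event 3: A_seq=290 A_ack=7000 B_seq=7210 B_ack=290
After event 4: A_seq=290 A_ack=7000 B_seq=7275 B_ack=290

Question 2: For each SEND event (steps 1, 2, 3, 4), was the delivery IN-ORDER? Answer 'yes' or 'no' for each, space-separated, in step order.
Step 1: SEND seq=7122 -> out-of-order
Step 2: SEND seq=100 -> in-order
Step 3: SEND seq=121 -> in-order
Step 4: SEND seq=7210 -> out-of-order

Answer: no yes yes no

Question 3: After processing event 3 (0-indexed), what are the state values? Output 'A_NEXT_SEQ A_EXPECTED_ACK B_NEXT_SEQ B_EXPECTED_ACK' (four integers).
After event 0: A_seq=100 A_ack=7000 B_seq=7122 B_ack=100
After event 1: A_seq=100 A_ack=7000 B_seq=7210 B_ack=100
After event 2: A_seq=121 A_ack=7000 B_seq=7210 B_ack=121
After event 3: A_seq=290 A_ack=7000 B_seq=7210 B_ack=290

290 7000 7210 290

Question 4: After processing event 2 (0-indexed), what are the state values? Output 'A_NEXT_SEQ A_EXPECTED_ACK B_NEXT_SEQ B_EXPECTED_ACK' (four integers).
After event 0: A_seq=100 A_ack=7000 B_seq=7122 B_ack=100
After event 1: A_seq=100 A_ack=7000 B_seq=7210 B_ack=100
After event 2: A_seq=121 A_ack=7000 B_seq=7210 B_ack=121

121 7000 7210 121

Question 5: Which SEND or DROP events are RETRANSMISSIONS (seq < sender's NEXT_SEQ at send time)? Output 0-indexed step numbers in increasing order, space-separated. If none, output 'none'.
Step 0: DROP seq=7000 -> fresh
Step 1: SEND seq=7122 -> fresh
Step 2: SEND seq=100 -> fresh
Step 3: SEND seq=121 -> fresh
Step 4: SEND seq=7210 -> fresh

Answer: none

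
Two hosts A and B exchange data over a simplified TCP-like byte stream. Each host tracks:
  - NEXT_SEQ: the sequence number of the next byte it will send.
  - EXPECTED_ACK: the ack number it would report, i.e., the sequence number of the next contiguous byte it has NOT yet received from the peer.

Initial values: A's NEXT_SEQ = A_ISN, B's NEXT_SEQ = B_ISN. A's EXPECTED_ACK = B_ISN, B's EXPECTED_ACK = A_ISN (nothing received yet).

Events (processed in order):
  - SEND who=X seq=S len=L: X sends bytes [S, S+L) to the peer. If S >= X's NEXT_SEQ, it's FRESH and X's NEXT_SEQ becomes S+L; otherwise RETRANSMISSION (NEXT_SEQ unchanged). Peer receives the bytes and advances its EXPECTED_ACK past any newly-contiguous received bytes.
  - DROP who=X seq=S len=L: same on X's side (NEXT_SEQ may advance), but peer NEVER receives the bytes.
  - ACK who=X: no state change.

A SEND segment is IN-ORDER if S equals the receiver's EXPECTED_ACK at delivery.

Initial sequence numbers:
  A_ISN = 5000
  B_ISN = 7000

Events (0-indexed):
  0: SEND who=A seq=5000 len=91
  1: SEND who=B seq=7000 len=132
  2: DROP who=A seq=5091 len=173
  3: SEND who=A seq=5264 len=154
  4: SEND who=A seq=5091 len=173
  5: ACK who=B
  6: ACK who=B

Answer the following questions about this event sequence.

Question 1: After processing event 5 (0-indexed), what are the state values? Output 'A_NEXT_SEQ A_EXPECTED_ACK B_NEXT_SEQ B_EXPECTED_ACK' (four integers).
After event 0: A_seq=5091 A_ack=7000 B_seq=7000 B_ack=5091
After event 1: A_seq=5091 A_ack=7132 B_seq=7132 B_ack=5091
After event 2: A_seq=5264 A_ack=7132 B_seq=7132 B_ack=5091
After event 3: A_seq=5418 A_ack=7132 B_seq=7132 B_ack=5091
After event 4: A_seq=5418 A_ack=7132 B_seq=7132 B_ack=5418
After event 5: A_seq=5418 A_ack=7132 B_seq=7132 B_ack=5418

5418 7132 7132 5418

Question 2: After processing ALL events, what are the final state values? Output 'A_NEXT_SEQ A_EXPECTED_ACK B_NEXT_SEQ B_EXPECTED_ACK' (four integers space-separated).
Answer: 5418 7132 7132 5418

Derivation:
After event 0: A_seq=5091 A_ack=7000 B_seq=7000 B_ack=5091
After event 1: A_seq=5091 A_ack=7132 B_seq=7132 B_ack=5091
After event 2: A_seq=5264 A_ack=7132 B_seq=7132 B_ack=5091
After event 3: A_seq=5418 A_ack=7132 B_seq=7132 B_ack=5091
After event 4: A_seq=5418 A_ack=7132 B_seq=7132 B_ack=5418
After event 5: A_seq=5418 A_ack=7132 B_seq=7132 B_ack=5418
After event 6: A_seq=5418 A_ack=7132 B_seq=7132 B_ack=5418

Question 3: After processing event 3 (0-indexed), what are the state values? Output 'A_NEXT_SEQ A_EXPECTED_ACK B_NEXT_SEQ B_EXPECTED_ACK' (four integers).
After event 0: A_seq=5091 A_ack=7000 B_seq=7000 B_ack=5091
After event 1: A_seq=5091 A_ack=7132 B_seq=7132 B_ack=5091
After event 2: A_seq=5264 A_ack=7132 B_seq=7132 B_ack=5091
After event 3: A_seq=5418 A_ack=7132 B_seq=7132 B_ack=5091

5418 7132 7132 5091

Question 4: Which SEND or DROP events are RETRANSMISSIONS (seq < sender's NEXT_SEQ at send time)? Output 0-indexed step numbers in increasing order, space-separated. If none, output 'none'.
Answer: 4

Derivation:
Step 0: SEND seq=5000 -> fresh
Step 1: SEND seq=7000 -> fresh
Step 2: DROP seq=5091 -> fresh
Step 3: SEND seq=5264 -> fresh
Step 4: SEND seq=5091 -> retransmit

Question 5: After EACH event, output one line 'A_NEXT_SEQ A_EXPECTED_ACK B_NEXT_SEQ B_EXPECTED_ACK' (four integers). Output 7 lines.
5091 7000 7000 5091
5091 7132 7132 5091
5264 7132 7132 5091
5418 7132 7132 5091
5418 7132 7132 5418
5418 7132 7132 5418
5418 7132 7132 5418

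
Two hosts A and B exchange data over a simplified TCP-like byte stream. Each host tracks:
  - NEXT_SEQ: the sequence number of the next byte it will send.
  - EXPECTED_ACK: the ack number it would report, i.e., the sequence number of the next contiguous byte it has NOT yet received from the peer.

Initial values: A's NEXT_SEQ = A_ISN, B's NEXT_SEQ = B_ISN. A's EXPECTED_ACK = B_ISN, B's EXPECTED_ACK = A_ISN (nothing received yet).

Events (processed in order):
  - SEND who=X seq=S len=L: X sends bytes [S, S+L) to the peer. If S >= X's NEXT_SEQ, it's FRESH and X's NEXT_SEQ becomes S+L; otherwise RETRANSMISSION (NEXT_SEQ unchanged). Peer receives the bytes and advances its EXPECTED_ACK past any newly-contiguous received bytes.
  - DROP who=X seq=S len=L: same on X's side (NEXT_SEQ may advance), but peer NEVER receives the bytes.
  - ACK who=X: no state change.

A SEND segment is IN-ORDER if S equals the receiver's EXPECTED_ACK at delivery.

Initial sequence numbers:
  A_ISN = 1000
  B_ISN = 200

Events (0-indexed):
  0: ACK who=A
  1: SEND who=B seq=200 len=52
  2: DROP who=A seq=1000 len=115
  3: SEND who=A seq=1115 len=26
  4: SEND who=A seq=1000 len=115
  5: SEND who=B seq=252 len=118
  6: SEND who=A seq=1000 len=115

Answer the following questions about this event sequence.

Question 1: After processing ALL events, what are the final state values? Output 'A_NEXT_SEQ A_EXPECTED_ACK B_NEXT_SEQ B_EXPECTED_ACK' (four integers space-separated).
After event 0: A_seq=1000 A_ack=200 B_seq=200 B_ack=1000
After event 1: A_seq=1000 A_ack=252 B_seq=252 B_ack=1000
After event 2: A_seq=1115 A_ack=252 B_seq=252 B_ack=1000
After event 3: A_seq=1141 A_ack=252 B_seq=252 B_ack=1000
After event 4: A_seq=1141 A_ack=252 B_seq=252 B_ack=1141
After event 5: A_seq=1141 A_ack=370 B_seq=370 B_ack=1141
After event 6: A_seq=1141 A_ack=370 B_seq=370 B_ack=1141

Answer: 1141 370 370 1141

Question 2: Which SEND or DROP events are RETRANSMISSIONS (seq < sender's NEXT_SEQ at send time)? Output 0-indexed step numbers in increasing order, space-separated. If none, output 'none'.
Step 1: SEND seq=200 -> fresh
Step 2: DROP seq=1000 -> fresh
Step 3: SEND seq=1115 -> fresh
Step 4: SEND seq=1000 -> retransmit
Step 5: SEND seq=252 -> fresh
Step 6: SEND seq=1000 -> retransmit

Answer: 4 6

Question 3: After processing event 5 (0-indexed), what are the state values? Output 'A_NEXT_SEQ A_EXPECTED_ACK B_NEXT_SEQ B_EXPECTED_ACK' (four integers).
After event 0: A_seq=1000 A_ack=200 B_seq=200 B_ack=1000
After event 1: A_seq=1000 A_ack=252 B_seq=252 B_ack=1000
After event 2: A_seq=1115 A_ack=252 B_seq=252 B_ack=1000
After event 3: A_seq=1141 A_ack=252 B_seq=252 B_ack=1000
After event 4: A_seq=1141 A_ack=252 B_seq=252 B_ack=1141
After event 5: A_seq=1141 A_ack=370 B_seq=370 B_ack=1141

1141 370 370 1141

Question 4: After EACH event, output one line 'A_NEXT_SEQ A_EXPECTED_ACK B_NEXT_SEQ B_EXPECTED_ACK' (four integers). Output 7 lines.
1000 200 200 1000
1000 252 252 1000
1115 252 252 1000
1141 252 252 1000
1141 252 252 1141
1141 370 370 1141
1141 370 370 1141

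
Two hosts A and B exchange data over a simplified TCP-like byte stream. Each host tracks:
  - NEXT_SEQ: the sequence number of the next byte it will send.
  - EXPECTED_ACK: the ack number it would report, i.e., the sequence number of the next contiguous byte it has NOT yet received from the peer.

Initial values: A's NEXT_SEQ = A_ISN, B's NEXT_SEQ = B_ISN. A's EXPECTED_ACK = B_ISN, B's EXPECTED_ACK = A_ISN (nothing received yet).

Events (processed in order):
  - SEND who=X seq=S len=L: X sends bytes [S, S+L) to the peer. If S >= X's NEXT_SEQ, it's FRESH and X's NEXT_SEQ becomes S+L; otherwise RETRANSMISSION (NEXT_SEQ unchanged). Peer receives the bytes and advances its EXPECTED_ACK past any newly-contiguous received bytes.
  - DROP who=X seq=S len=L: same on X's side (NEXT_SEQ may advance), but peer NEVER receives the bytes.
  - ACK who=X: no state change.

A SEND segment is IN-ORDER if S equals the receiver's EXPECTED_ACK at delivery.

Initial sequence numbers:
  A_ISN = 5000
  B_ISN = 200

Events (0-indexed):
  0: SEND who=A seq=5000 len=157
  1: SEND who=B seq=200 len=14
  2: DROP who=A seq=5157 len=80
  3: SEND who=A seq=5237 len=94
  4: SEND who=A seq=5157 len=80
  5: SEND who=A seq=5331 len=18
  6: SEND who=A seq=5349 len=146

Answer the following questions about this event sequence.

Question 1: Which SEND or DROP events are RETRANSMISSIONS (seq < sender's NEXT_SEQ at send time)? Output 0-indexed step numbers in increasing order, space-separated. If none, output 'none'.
Answer: 4

Derivation:
Step 0: SEND seq=5000 -> fresh
Step 1: SEND seq=200 -> fresh
Step 2: DROP seq=5157 -> fresh
Step 3: SEND seq=5237 -> fresh
Step 4: SEND seq=5157 -> retransmit
Step 5: SEND seq=5331 -> fresh
Step 6: SEND seq=5349 -> fresh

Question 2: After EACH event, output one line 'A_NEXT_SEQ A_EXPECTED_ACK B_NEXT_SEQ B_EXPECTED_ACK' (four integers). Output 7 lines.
5157 200 200 5157
5157 214 214 5157
5237 214 214 5157
5331 214 214 5157
5331 214 214 5331
5349 214 214 5349
5495 214 214 5495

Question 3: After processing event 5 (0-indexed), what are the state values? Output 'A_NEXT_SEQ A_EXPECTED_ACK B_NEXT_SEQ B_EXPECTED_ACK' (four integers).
After event 0: A_seq=5157 A_ack=200 B_seq=200 B_ack=5157
After event 1: A_seq=5157 A_ack=214 B_seq=214 B_ack=5157
After event 2: A_seq=5237 A_ack=214 B_seq=214 B_ack=5157
After event 3: A_seq=5331 A_ack=214 B_seq=214 B_ack=5157
After event 4: A_seq=5331 A_ack=214 B_seq=214 B_ack=5331
After event 5: A_seq=5349 A_ack=214 B_seq=214 B_ack=5349

5349 214 214 5349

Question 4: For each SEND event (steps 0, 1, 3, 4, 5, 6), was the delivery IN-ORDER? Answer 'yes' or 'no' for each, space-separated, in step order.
Step 0: SEND seq=5000 -> in-order
Step 1: SEND seq=200 -> in-order
Step 3: SEND seq=5237 -> out-of-order
Step 4: SEND seq=5157 -> in-order
Step 5: SEND seq=5331 -> in-order
Step 6: SEND seq=5349 -> in-order

Answer: yes yes no yes yes yes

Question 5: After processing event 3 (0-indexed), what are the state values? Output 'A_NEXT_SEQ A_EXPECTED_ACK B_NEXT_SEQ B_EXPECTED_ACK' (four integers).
After event 0: A_seq=5157 A_ack=200 B_seq=200 B_ack=5157
After event 1: A_seq=5157 A_ack=214 B_seq=214 B_ack=5157
After event 2: A_seq=5237 A_ack=214 B_seq=214 B_ack=5157
After event 3: A_seq=5331 A_ack=214 B_seq=214 B_ack=5157

5331 214 214 5157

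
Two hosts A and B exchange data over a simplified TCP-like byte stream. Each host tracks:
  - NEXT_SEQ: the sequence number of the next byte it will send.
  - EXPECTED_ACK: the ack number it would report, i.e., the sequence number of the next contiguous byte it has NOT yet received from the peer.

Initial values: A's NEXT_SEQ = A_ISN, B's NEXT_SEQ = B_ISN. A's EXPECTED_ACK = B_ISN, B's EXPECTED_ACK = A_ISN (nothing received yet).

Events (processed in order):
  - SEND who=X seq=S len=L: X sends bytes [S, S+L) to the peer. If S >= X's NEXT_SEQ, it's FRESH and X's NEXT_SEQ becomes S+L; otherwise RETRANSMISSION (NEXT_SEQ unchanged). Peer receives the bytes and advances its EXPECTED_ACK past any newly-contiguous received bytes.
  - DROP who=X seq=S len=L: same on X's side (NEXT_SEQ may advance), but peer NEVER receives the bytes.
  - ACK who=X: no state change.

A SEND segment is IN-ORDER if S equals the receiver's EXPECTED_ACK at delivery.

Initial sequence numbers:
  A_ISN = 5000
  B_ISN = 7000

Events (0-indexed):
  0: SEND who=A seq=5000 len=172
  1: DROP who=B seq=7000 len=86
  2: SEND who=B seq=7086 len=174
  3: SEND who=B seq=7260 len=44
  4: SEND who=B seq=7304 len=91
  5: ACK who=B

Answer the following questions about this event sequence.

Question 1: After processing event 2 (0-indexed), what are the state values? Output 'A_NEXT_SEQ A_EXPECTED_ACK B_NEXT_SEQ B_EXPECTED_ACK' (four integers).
After event 0: A_seq=5172 A_ack=7000 B_seq=7000 B_ack=5172
After event 1: A_seq=5172 A_ack=7000 B_seq=7086 B_ack=5172
After event 2: A_seq=5172 A_ack=7000 B_seq=7260 B_ack=5172

5172 7000 7260 5172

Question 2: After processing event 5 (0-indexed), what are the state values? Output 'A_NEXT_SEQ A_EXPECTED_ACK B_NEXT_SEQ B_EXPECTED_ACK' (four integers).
After event 0: A_seq=5172 A_ack=7000 B_seq=7000 B_ack=5172
After event 1: A_seq=5172 A_ack=7000 B_seq=7086 B_ack=5172
After event 2: A_seq=5172 A_ack=7000 B_seq=7260 B_ack=5172
After event 3: A_seq=5172 A_ack=7000 B_seq=7304 B_ack=5172
After event 4: A_seq=5172 A_ack=7000 B_seq=7395 B_ack=5172
After event 5: A_seq=5172 A_ack=7000 B_seq=7395 B_ack=5172

5172 7000 7395 5172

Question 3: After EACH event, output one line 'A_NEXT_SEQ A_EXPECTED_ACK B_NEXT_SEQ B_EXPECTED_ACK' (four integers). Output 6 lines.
5172 7000 7000 5172
5172 7000 7086 5172
5172 7000 7260 5172
5172 7000 7304 5172
5172 7000 7395 5172
5172 7000 7395 5172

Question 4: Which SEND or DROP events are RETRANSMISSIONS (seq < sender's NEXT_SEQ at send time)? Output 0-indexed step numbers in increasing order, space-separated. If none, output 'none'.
Answer: none

Derivation:
Step 0: SEND seq=5000 -> fresh
Step 1: DROP seq=7000 -> fresh
Step 2: SEND seq=7086 -> fresh
Step 3: SEND seq=7260 -> fresh
Step 4: SEND seq=7304 -> fresh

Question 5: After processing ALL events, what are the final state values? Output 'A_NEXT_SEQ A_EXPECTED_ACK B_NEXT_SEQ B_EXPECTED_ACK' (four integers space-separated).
Answer: 5172 7000 7395 5172

Derivation:
After event 0: A_seq=5172 A_ack=7000 B_seq=7000 B_ack=5172
After event 1: A_seq=5172 A_ack=7000 B_seq=7086 B_ack=5172
After event 2: A_seq=5172 A_ack=7000 B_seq=7260 B_ack=5172
After event 3: A_seq=5172 A_ack=7000 B_seq=7304 B_ack=5172
After event 4: A_seq=5172 A_ack=7000 B_seq=7395 B_ack=5172
After event 5: A_seq=5172 A_ack=7000 B_seq=7395 B_ack=5172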